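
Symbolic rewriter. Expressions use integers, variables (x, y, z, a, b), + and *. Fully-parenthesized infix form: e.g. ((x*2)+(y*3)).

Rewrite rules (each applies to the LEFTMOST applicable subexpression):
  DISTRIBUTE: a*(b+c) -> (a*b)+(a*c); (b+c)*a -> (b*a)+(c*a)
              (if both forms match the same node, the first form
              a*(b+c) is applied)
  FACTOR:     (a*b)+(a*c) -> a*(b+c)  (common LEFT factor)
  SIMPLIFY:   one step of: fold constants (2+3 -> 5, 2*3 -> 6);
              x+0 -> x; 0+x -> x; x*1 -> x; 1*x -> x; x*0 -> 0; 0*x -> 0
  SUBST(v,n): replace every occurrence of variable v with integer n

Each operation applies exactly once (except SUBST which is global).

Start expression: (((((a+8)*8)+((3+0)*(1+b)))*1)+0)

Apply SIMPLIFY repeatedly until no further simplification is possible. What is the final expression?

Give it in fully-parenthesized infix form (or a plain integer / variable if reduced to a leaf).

Answer: (((a+8)*8)+(3*(1+b)))

Derivation:
Start: (((((a+8)*8)+((3+0)*(1+b)))*1)+0)
Step 1: at root: (((((a+8)*8)+((3+0)*(1+b)))*1)+0) -> ((((a+8)*8)+((3+0)*(1+b)))*1); overall: (((((a+8)*8)+((3+0)*(1+b)))*1)+0) -> ((((a+8)*8)+((3+0)*(1+b)))*1)
Step 2: at root: ((((a+8)*8)+((3+0)*(1+b)))*1) -> (((a+8)*8)+((3+0)*(1+b))); overall: ((((a+8)*8)+((3+0)*(1+b)))*1) -> (((a+8)*8)+((3+0)*(1+b)))
Step 3: at RL: (3+0) -> 3; overall: (((a+8)*8)+((3+0)*(1+b))) -> (((a+8)*8)+(3*(1+b)))
Fixed point: (((a+8)*8)+(3*(1+b)))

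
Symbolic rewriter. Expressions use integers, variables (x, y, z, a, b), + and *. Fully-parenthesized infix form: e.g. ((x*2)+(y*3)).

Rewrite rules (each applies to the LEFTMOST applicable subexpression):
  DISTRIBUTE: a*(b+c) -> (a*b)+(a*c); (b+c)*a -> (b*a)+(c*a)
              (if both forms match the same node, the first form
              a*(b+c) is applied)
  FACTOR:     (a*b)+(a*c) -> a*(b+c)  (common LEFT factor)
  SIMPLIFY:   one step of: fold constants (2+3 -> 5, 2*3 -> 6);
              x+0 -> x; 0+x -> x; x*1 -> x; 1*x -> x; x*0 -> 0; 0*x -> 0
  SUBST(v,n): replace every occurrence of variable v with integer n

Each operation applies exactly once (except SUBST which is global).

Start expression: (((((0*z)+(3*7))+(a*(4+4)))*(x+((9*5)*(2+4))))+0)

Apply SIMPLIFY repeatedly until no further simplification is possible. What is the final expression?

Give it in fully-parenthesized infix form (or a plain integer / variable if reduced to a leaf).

Start: (((((0*z)+(3*7))+(a*(4+4)))*(x+((9*5)*(2+4))))+0)
Step 1: at root: (((((0*z)+(3*7))+(a*(4+4)))*(x+((9*5)*(2+4))))+0) -> ((((0*z)+(3*7))+(a*(4+4)))*(x+((9*5)*(2+4)))); overall: (((((0*z)+(3*7))+(a*(4+4)))*(x+((9*5)*(2+4))))+0) -> ((((0*z)+(3*7))+(a*(4+4)))*(x+((9*5)*(2+4))))
Step 2: at LLL: (0*z) -> 0; overall: ((((0*z)+(3*7))+(a*(4+4)))*(x+((9*5)*(2+4)))) -> (((0+(3*7))+(a*(4+4)))*(x+((9*5)*(2+4))))
Step 3: at LL: (0+(3*7)) -> (3*7); overall: (((0+(3*7))+(a*(4+4)))*(x+((9*5)*(2+4)))) -> (((3*7)+(a*(4+4)))*(x+((9*5)*(2+4))))
Step 4: at LL: (3*7) -> 21; overall: (((3*7)+(a*(4+4)))*(x+((9*5)*(2+4)))) -> ((21+(a*(4+4)))*(x+((9*5)*(2+4))))
Step 5: at LRR: (4+4) -> 8; overall: ((21+(a*(4+4)))*(x+((9*5)*(2+4)))) -> ((21+(a*8))*(x+((9*5)*(2+4))))
Step 6: at RRL: (9*5) -> 45; overall: ((21+(a*8))*(x+((9*5)*(2+4)))) -> ((21+(a*8))*(x+(45*(2+4))))
Step 7: at RRR: (2+4) -> 6; overall: ((21+(a*8))*(x+(45*(2+4)))) -> ((21+(a*8))*(x+(45*6)))
Step 8: at RR: (45*6) -> 270; overall: ((21+(a*8))*(x+(45*6))) -> ((21+(a*8))*(x+270))
Fixed point: ((21+(a*8))*(x+270))

Answer: ((21+(a*8))*(x+270))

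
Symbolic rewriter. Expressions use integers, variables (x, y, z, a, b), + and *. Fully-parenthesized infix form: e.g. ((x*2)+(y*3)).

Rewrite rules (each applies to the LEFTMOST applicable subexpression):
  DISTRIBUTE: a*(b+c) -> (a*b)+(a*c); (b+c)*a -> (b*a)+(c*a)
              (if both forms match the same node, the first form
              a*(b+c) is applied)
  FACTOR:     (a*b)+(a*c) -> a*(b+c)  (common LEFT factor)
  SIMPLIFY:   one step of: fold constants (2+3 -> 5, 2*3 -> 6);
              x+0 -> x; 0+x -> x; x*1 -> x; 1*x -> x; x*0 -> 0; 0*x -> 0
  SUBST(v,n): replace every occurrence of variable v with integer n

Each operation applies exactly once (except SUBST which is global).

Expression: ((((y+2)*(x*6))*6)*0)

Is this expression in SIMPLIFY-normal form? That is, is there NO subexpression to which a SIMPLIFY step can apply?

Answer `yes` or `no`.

Answer: no

Derivation:
Expression: ((((y+2)*(x*6))*6)*0)
Scanning for simplifiable subexpressions (pre-order)...
  at root: ((((y+2)*(x*6))*6)*0) (SIMPLIFIABLE)
  at L: (((y+2)*(x*6))*6) (not simplifiable)
  at LL: ((y+2)*(x*6)) (not simplifiable)
  at LLL: (y+2) (not simplifiable)
  at LLR: (x*6) (not simplifiable)
Found simplifiable subexpr at path root: ((((y+2)*(x*6))*6)*0)
One SIMPLIFY step would give: 0
-> NOT in normal form.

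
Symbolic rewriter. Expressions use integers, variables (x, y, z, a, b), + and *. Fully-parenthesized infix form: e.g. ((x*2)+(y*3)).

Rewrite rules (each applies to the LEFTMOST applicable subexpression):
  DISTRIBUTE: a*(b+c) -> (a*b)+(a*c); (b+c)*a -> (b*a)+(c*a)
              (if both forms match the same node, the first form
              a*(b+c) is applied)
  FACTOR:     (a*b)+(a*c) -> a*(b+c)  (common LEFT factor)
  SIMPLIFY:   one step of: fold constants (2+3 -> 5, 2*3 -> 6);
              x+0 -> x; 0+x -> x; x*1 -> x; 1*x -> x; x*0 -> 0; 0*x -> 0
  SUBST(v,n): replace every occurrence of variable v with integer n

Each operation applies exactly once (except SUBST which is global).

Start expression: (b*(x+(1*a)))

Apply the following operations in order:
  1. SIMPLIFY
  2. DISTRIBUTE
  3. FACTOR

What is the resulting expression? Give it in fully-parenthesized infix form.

Start: (b*(x+(1*a)))
Apply SIMPLIFY at RR (target: (1*a)): (b*(x+(1*a))) -> (b*(x+a))
Apply DISTRIBUTE at root (target: (b*(x+a))): (b*(x+a)) -> ((b*x)+(b*a))
Apply FACTOR at root (target: ((b*x)+(b*a))): ((b*x)+(b*a)) -> (b*(x+a))

Answer: (b*(x+a))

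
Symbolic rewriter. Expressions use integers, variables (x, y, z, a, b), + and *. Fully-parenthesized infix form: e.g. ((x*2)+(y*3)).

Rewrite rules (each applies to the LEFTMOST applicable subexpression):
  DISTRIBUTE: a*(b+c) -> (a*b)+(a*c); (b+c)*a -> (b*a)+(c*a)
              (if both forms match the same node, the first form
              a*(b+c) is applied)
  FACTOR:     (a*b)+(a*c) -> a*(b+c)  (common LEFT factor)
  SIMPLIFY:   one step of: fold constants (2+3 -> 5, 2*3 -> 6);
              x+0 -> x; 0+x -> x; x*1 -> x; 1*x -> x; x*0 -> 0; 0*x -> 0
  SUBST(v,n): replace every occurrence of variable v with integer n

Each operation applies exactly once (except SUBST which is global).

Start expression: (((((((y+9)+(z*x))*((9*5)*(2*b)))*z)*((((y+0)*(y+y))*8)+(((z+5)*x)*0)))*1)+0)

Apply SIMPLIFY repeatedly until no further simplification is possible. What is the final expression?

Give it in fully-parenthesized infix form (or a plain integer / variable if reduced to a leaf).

Start: (((((((y+9)+(z*x))*((9*5)*(2*b)))*z)*((((y+0)*(y+y))*8)+(((z+5)*x)*0)))*1)+0)
Step 1: at root: (((((((y+9)+(z*x))*((9*5)*(2*b)))*z)*((((y+0)*(y+y))*8)+(((z+5)*x)*0)))*1)+0) -> ((((((y+9)+(z*x))*((9*5)*(2*b)))*z)*((((y+0)*(y+y))*8)+(((z+5)*x)*0)))*1); overall: (((((((y+9)+(z*x))*((9*5)*(2*b)))*z)*((((y+0)*(y+y))*8)+(((z+5)*x)*0)))*1)+0) -> ((((((y+9)+(z*x))*((9*5)*(2*b)))*z)*((((y+0)*(y+y))*8)+(((z+5)*x)*0)))*1)
Step 2: at root: ((((((y+9)+(z*x))*((9*5)*(2*b)))*z)*((((y+0)*(y+y))*8)+(((z+5)*x)*0)))*1) -> (((((y+9)+(z*x))*((9*5)*(2*b)))*z)*((((y+0)*(y+y))*8)+(((z+5)*x)*0))); overall: ((((((y+9)+(z*x))*((9*5)*(2*b)))*z)*((((y+0)*(y+y))*8)+(((z+5)*x)*0)))*1) -> (((((y+9)+(z*x))*((9*5)*(2*b)))*z)*((((y+0)*(y+y))*8)+(((z+5)*x)*0)))
Step 3: at LLRL: (9*5) -> 45; overall: (((((y+9)+(z*x))*((9*5)*(2*b)))*z)*((((y+0)*(y+y))*8)+(((z+5)*x)*0))) -> (((((y+9)+(z*x))*(45*(2*b)))*z)*((((y+0)*(y+y))*8)+(((z+5)*x)*0)))
Step 4: at RLLL: (y+0) -> y; overall: (((((y+9)+(z*x))*(45*(2*b)))*z)*((((y+0)*(y+y))*8)+(((z+5)*x)*0))) -> (((((y+9)+(z*x))*(45*(2*b)))*z)*(((y*(y+y))*8)+(((z+5)*x)*0)))
Step 5: at RR: (((z+5)*x)*0) -> 0; overall: (((((y+9)+(z*x))*(45*(2*b)))*z)*(((y*(y+y))*8)+(((z+5)*x)*0))) -> (((((y+9)+(z*x))*(45*(2*b)))*z)*(((y*(y+y))*8)+0))
Step 6: at R: (((y*(y+y))*8)+0) -> ((y*(y+y))*8); overall: (((((y+9)+(z*x))*(45*(2*b)))*z)*(((y*(y+y))*8)+0)) -> (((((y+9)+(z*x))*(45*(2*b)))*z)*((y*(y+y))*8))
Fixed point: (((((y+9)+(z*x))*(45*(2*b)))*z)*((y*(y+y))*8))

Answer: (((((y+9)+(z*x))*(45*(2*b)))*z)*((y*(y+y))*8))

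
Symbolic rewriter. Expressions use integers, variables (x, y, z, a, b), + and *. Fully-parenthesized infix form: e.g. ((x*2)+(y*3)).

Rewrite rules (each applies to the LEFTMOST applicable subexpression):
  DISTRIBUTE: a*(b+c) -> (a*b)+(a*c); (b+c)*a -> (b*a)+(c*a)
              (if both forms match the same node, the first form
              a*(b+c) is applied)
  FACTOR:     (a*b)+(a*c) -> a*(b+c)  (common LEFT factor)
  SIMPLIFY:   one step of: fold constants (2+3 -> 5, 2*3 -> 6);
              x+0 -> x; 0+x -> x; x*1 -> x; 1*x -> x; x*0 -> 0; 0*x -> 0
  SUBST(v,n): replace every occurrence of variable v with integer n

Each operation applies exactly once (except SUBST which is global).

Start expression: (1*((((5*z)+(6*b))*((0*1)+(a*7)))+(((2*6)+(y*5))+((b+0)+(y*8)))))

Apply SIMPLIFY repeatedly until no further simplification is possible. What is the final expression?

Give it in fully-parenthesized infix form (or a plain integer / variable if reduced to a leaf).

Start: (1*((((5*z)+(6*b))*((0*1)+(a*7)))+(((2*6)+(y*5))+((b+0)+(y*8)))))
Step 1: at root: (1*((((5*z)+(6*b))*((0*1)+(a*7)))+(((2*6)+(y*5))+((b+0)+(y*8))))) -> ((((5*z)+(6*b))*((0*1)+(a*7)))+(((2*6)+(y*5))+((b+0)+(y*8)))); overall: (1*((((5*z)+(6*b))*((0*1)+(a*7)))+(((2*6)+(y*5))+((b+0)+(y*8))))) -> ((((5*z)+(6*b))*((0*1)+(a*7)))+(((2*6)+(y*5))+((b+0)+(y*8))))
Step 2: at LRL: (0*1) -> 0; overall: ((((5*z)+(6*b))*((0*1)+(a*7)))+(((2*6)+(y*5))+((b+0)+(y*8)))) -> ((((5*z)+(6*b))*(0+(a*7)))+(((2*6)+(y*5))+((b+0)+(y*8))))
Step 3: at LR: (0+(a*7)) -> (a*7); overall: ((((5*z)+(6*b))*(0+(a*7)))+(((2*6)+(y*5))+((b+0)+(y*8)))) -> ((((5*z)+(6*b))*(a*7))+(((2*6)+(y*5))+((b+0)+(y*8))))
Step 4: at RLL: (2*6) -> 12; overall: ((((5*z)+(6*b))*(a*7))+(((2*6)+(y*5))+((b+0)+(y*8)))) -> ((((5*z)+(6*b))*(a*7))+((12+(y*5))+((b+0)+(y*8))))
Step 5: at RRL: (b+0) -> b; overall: ((((5*z)+(6*b))*(a*7))+((12+(y*5))+((b+0)+(y*8)))) -> ((((5*z)+(6*b))*(a*7))+((12+(y*5))+(b+(y*8))))
Fixed point: ((((5*z)+(6*b))*(a*7))+((12+(y*5))+(b+(y*8))))

Answer: ((((5*z)+(6*b))*(a*7))+((12+(y*5))+(b+(y*8))))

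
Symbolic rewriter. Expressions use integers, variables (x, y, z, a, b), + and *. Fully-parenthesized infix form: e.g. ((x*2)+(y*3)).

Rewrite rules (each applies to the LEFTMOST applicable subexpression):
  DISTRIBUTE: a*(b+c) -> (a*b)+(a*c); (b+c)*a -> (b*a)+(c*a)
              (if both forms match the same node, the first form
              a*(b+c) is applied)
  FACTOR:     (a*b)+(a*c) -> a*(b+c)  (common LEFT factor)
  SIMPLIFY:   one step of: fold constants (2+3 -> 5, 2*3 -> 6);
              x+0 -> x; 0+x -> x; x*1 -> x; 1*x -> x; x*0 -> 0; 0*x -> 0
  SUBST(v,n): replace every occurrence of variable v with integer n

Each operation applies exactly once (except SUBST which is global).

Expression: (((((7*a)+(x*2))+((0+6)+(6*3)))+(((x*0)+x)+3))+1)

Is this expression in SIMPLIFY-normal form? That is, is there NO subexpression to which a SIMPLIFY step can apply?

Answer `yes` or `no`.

Answer: no

Derivation:
Expression: (((((7*a)+(x*2))+((0+6)+(6*3)))+(((x*0)+x)+3))+1)
Scanning for simplifiable subexpressions (pre-order)...
  at root: (((((7*a)+(x*2))+((0+6)+(6*3)))+(((x*0)+x)+3))+1) (not simplifiable)
  at L: ((((7*a)+(x*2))+((0+6)+(6*3)))+(((x*0)+x)+3)) (not simplifiable)
  at LL: (((7*a)+(x*2))+((0+6)+(6*3))) (not simplifiable)
  at LLL: ((7*a)+(x*2)) (not simplifiable)
  at LLLL: (7*a) (not simplifiable)
  at LLLR: (x*2) (not simplifiable)
  at LLR: ((0+6)+(6*3)) (not simplifiable)
  at LLRL: (0+6) (SIMPLIFIABLE)
  at LLRR: (6*3) (SIMPLIFIABLE)
  at LR: (((x*0)+x)+3) (not simplifiable)
  at LRL: ((x*0)+x) (not simplifiable)
  at LRLL: (x*0) (SIMPLIFIABLE)
Found simplifiable subexpr at path LLRL: (0+6)
One SIMPLIFY step would give: (((((7*a)+(x*2))+(6+(6*3)))+(((x*0)+x)+3))+1)
-> NOT in normal form.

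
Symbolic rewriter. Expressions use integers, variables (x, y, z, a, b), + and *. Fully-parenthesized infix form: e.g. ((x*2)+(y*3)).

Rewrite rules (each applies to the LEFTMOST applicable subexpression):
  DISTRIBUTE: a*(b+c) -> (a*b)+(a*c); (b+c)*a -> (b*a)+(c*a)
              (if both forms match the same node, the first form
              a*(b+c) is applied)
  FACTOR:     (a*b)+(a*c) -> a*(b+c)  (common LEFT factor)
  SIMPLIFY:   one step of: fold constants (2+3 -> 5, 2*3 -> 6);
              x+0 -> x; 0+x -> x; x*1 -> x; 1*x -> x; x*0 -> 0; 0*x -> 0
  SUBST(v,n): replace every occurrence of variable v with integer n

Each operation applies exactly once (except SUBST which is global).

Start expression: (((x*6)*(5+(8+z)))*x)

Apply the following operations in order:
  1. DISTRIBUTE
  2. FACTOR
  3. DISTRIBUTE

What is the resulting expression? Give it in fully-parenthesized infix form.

Start: (((x*6)*(5+(8+z)))*x)
Apply DISTRIBUTE at L (target: ((x*6)*(5+(8+z)))): (((x*6)*(5+(8+z)))*x) -> ((((x*6)*5)+((x*6)*(8+z)))*x)
Apply FACTOR at L (target: (((x*6)*5)+((x*6)*(8+z)))): ((((x*6)*5)+((x*6)*(8+z)))*x) -> (((x*6)*(5+(8+z)))*x)
Apply DISTRIBUTE at L (target: ((x*6)*(5+(8+z)))): (((x*6)*(5+(8+z)))*x) -> ((((x*6)*5)+((x*6)*(8+z)))*x)

Answer: ((((x*6)*5)+((x*6)*(8+z)))*x)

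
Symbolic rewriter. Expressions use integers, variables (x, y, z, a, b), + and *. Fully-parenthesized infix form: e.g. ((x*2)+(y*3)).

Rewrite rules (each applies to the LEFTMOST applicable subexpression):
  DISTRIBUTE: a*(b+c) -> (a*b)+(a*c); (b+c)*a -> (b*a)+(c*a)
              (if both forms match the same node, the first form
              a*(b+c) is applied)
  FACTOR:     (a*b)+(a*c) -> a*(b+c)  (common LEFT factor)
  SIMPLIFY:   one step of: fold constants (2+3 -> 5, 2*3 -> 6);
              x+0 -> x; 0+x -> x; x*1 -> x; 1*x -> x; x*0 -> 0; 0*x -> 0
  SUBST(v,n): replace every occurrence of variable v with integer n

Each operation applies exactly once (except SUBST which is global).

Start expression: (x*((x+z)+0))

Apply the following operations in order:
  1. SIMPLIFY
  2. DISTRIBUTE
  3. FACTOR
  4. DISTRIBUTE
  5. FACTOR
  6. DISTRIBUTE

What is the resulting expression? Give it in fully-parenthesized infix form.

Answer: ((x*x)+(x*z))

Derivation:
Start: (x*((x+z)+0))
Apply SIMPLIFY at R (target: ((x+z)+0)): (x*((x+z)+0)) -> (x*(x+z))
Apply DISTRIBUTE at root (target: (x*(x+z))): (x*(x+z)) -> ((x*x)+(x*z))
Apply FACTOR at root (target: ((x*x)+(x*z))): ((x*x)+(x*z)) -> (x*(x+z))
Apply DISTRIBUTE at root (target: (x*(x+z))): (x*(x+z)) -> ((x*x)+(x*z))
Apply FACTOR at root (target: ((x*x)+(x*z))): ((x*x)+(x*z)) -> (x*(x+z))
Apply DISTRIBUTE at root (target: (x*(x+z))): (x*(x+z)) -> ((x*x)+(x*z))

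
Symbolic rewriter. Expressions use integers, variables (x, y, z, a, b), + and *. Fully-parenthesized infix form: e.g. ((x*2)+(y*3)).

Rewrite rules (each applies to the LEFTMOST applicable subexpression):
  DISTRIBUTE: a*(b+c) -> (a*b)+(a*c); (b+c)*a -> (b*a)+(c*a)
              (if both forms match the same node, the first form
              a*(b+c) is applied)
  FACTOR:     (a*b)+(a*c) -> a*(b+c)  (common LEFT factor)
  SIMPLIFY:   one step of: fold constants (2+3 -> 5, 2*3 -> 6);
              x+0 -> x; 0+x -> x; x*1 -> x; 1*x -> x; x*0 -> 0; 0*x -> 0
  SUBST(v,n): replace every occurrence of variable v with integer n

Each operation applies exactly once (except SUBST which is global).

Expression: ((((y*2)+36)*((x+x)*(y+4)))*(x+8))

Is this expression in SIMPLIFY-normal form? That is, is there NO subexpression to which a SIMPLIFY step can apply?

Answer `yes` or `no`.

Answer: yes

Derivation:
Expression: ((((y*2)+36)*((x+x)*(y+4)))*(x+8))
Scanning for simplifiable subexpressions (pre-order)...
  at root: ((((y*2)+36)*((x+x)*(y+4)))*(x+8)) (not simplifiable)
  at L: (((y*2)+36)*((x+x)*(y+4))) (not simplifiable)
  at LL: ((y*2)+36) (not simplifiable)
  at LLL: (y*2) (not simplifiable)
  at LR: ((x+x)*(y+4)) (not simplifiable)
  at LRL: (x+x) (not simplifiable)
  at LRR: (y+4) (not simplifiable)
  at R: (x+8) (not simplifiable)
Result: no simplifiable subexpression found -> normal form.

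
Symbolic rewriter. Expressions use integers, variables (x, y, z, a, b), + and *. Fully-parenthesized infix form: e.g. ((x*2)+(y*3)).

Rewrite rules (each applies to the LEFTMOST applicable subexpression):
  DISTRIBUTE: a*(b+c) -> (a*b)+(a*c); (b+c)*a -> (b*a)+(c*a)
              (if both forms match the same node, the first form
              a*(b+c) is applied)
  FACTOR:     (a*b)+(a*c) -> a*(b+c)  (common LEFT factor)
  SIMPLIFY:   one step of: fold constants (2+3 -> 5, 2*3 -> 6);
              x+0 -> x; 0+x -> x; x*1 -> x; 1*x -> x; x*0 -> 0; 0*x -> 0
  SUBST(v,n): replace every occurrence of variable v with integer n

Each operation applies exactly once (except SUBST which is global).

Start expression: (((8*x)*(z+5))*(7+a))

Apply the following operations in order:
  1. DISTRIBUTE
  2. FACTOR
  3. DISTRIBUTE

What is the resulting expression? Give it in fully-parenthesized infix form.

Answer: ((((8*x)*(z+5))*7)+(((8*x)*(z+5))*a))

Derivation:
Start: (((8*x)*(z+5))*(7+a))
Apply DISTRIBUTE at root (target: (((8*x)*(z+5))*(7+a))): (((8*x)*(z+5))*(7+a)) -> ((((8*x)*(z+5))*7)+(((8*x)*(z+5))*a))
Apply FACTOR at root (target: ((((8*x)*(z+5))*7)+(((8*x)*(z+5))*a))): ((((8*x)*(z+5))*7)+(((8*x)*(z+5))*a)) -> (((8*x)*(z+5))*(7+a))
Apply DISTRIBUTE at root (target: (((8*x)*(z+5))*(7+a))): (((8*x)*(z+5))*(7+a)) -> ((((8*x)*(z+5))*7)+(((8*x)*(z+5))*a))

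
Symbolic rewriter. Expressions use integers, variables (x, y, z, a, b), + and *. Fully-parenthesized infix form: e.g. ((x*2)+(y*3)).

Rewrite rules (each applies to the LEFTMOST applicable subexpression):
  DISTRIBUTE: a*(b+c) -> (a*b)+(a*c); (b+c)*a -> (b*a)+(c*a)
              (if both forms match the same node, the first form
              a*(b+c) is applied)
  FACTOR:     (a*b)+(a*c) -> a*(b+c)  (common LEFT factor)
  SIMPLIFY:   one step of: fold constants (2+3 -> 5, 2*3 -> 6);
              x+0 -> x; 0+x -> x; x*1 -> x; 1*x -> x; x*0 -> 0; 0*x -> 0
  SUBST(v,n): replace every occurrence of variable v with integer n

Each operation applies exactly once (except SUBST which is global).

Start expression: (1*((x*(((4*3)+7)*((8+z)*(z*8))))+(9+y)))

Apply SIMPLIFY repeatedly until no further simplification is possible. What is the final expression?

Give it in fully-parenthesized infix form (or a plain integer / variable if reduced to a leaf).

Answer: ((x*(19*((8+z)*(z*8))))+(9+y))

Derivation:
Start: (1*((x*(((4*3)+7)*((8+z)*(z*8))))+(9+y)))
Step 1: at root: (1*((x*(((4*3)+7)*((8+z)*(z*8))))+(9+y))) -> ((x*(((4*3)+7)*((8+z)*(z*8))))+(9+y)); overall: (1*((x*(((4*3)+7)*((8+z)*(z*8))))+(9+y))) -> ((x*(((4*3)+7)*((8+z)*(z*8))))+(9+y))
Step 2: at LRLL: (4*3) -> 12; overall: ((x*(((4*3)+7)*((8+z)*(z*8))))+(9+y)) -> ((x*((12+7)*((8+z)*(z*8))))+(9+y))
Step 3: at LRL: (12+7) -> 19; overall: ((x*((12+7)*((8+z)*(z*8))))+(9+y)) -> ((x*(19*((8+z)*(z*8))))+(9+y))
Fixed point: ((x*(19*((8+z)*(z*8))))+(9+y))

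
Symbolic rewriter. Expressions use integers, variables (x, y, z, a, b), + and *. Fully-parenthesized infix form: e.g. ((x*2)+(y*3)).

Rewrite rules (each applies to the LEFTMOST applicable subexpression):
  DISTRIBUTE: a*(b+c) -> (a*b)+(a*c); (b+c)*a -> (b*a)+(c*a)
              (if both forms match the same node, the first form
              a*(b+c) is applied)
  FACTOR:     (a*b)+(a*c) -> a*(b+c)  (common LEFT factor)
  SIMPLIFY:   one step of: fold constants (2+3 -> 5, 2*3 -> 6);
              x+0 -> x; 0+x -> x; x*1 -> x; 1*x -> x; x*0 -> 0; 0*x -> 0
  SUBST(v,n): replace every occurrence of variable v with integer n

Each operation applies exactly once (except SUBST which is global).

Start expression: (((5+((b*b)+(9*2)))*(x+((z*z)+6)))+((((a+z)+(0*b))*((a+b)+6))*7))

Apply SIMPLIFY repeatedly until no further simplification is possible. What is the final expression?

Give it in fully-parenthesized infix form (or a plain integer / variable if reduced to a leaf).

Answer: (((5+((b*b)+18))*(x+((z*z)+6)))+(((a+z)*((a+b)+6))*7))

Derivation:
Start: (((5+((b*b)+(9*2)))*(x+((z*z)+6)))+((((a+z)+(0*b))*((a+b)+6))*7))
Step 1: at LLRR: (9*2) -> 18; overall: (((5+((b*b)+(9*2)))*(x+((z*z)+6)))+((((a+z)+(0*b))*((a+b)+6))*7)) -> (((5+((b*b)+18))*(x+((z*z)+6)))+((((a+z)+(0*b))*((a+b)+6))*7))
Step 2: at RLLR: (0*b) -> 0; overall: (((5+((b*b)+18))*(x+((z*z)+6)))+((((a+z)+(0*b))*((a+b)+6))*7)) -> (((5+((b*b)+18))*(x+((z*z)+6)))+((((a+z)+0)*((a+b)+6))*7))
Step 3: at RLL: ((a+z)+0) -> (a+z); overall: (((5+((b*b)+18))*(x+((z*z)+6)))+((((a+z)+0)*((a+b)+6))*7)) -> (((5+((b*b)+18))*(x+((z*z)+6)))+(((a+z)*((a+b)+6))*7))
Fixed point: (((5+((b*b)+18))*(x+((z*z)+6)))+(((a+z)*((a+b)+6))*7))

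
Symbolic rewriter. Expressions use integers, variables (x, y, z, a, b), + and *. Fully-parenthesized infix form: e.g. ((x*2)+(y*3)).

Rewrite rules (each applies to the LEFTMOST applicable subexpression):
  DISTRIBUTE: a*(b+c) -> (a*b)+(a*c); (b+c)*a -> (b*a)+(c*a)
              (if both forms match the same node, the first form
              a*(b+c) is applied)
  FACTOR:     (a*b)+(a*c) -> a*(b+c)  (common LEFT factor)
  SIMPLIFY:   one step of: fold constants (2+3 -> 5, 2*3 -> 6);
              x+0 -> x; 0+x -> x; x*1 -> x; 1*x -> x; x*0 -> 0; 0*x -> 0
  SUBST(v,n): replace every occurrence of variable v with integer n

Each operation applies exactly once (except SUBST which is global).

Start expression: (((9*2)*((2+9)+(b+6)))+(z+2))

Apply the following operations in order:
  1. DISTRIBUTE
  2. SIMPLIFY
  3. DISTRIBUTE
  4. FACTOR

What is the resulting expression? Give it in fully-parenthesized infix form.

Answer: (((18*(2+9))+((9*2)*(b+6)))+(z+2))

Derivation:
Start: (((9*2)*((2+9)+(b+6)))+(z+2))
Apply DISTRIBUTE at L (target: ((9*2)*((2+9)+(b+6)))): (((9*2)*((2+9)+(b+6)))+(z+2)) -> ((((9*2)*(2+9))+((9*2)*(b+6)))+(z+2))
Apply SIMPLIFY at LLL (target: (9*2)): ((((9*2)*(2+9))+((9*2)*(b+6)))+(z+2)) -> (((18*(2+9))+((9*2)*(b+6)))+(z+2))
Apply DISTRIBUTE at LL (target: (18*(2+9))): (((18*(2+9))+((9*2)*(b+6)))+(z+2)) -> ((((18*2)+(18*9))+((9*2)*(b+6)))+(z+2))
Apply FACTOR at LL (target: ((18*2)+(18*9))): ((((18*2)+(18*9))+((9*2)*(b+6)))+(z+2)) -> (((18*(2+9))+((9*2)*(b+6)))+(z+2))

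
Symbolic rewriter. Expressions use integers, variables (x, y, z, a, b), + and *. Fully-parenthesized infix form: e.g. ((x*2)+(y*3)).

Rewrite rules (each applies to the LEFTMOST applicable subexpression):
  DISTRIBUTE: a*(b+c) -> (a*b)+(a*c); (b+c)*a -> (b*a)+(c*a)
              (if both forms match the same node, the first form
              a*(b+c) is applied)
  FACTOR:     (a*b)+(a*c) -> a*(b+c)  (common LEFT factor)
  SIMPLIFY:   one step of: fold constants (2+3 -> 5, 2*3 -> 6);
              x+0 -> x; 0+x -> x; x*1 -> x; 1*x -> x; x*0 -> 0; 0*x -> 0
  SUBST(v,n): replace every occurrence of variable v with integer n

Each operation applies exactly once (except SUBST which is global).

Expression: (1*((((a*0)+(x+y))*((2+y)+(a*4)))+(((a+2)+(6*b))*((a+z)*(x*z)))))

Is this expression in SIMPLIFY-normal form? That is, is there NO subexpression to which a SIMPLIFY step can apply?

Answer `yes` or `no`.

Expression: (1*((((a*0)+(x+y))*((2+y)+(a*4)))+(((a+2)+(6*b))*((a+z)*(x*z)))))
Scanning for simplifiable subexpressions (pre-order)...
  at root: (1*((((a*0)+(x+y))*((2+y)+(a*4)))+(((a+2)+(6*b))*((a+z)*(x*z))))) (SIMPLIFIABLE)
  at R: ((((a*0)+(x+y))*((2+y)+(a*4)))+(((a+2)+(6*b))*((a+z)*(x*z)))) (not simplifiable)
  at RL: (((a*0)+(x+y))*((2+y)+(a*4))) (not simplifiable)
  at RLL: ((a*0)+(x+y)) (not simplifiable)
  at RLLL: (a*0) (SIMPLIFIABLE)
  at RLLR: (x+y) (not simplifiable)
  at RLR: ((2+y)+(a*4)) (not simplifiable)
  at RLRL: (2+y) (not simplifiable)
  at RLRR: (a*4) (not simplifiable)
  at RR: (((a+2)+(6*b))*((a+z)*(x*z))) (not simplifiable)
  at RRL: ((a+2)+(6*b)) (not simplifiable)
  at RRLL: (a+2) (not simplifiable)
  at RRLR: (6*b) (not simplifiable)
  at RRR: ((a+z)*(x*z)) (not simplifiable)
  at RRRL: (a+z) (not simplifiable)
  at RRRR: (x*z) (not simplifiable)
Found simplifiable subexpr at path root: (1*((((a*0)+(x+y))*((2+y)+(a*4)))+(((a+2)+(6*b))*((a+z)*(x*z)))))
One SIMPLIFY step would give: ((((a*0)+(x+y))*((2+y)+(a*4)))+(((a+2)+(6*b))*((a+z)*(x*z))))
-> NOT in normal form.

Answer: no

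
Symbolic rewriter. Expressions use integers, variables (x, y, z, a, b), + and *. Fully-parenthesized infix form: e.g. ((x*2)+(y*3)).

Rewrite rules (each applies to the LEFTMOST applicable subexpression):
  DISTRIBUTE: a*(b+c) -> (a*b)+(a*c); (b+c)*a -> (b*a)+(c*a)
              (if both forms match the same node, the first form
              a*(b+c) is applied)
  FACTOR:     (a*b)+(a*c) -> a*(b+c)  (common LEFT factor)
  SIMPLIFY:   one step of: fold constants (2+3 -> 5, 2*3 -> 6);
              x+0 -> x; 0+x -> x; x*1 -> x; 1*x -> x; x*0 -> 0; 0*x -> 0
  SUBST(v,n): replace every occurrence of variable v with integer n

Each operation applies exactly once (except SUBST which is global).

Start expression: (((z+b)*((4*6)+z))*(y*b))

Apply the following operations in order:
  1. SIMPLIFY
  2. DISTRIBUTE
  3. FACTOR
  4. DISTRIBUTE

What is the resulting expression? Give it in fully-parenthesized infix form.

Start: (((z+b)*((4*6)+z))*(y*b))
Apply SIMPLIFY at LRL (target: (4*6)): (((z+b)*((4*6)+z))*(y*b)) -> (((z+b)*(24+z))*(y*b))
Apply DISTRIBUTE at L (target: ((z+b)*(24+z))): (((z+b)*(24+z))*(y*b)) -> ((((z+b)*24)+((z+b)*z))*(y*b))
Apply FACTOR at L (target: (((z+b)*24)+((z+b)*z))): ((((z+b)*24)+((z+b)*z))*(y*b)) -> (((z+b)*(24+z))*(y*b))
Apply DISTRIBUTE at L (target: ((z+b)*(24+z))): (((z+b)*(24+z))*(y*b)) -> ((((z+b)*24)+((z+b)*z))*(y*b))

Answer: ((((z+b)*24)+((z+b)*z))*(y*b))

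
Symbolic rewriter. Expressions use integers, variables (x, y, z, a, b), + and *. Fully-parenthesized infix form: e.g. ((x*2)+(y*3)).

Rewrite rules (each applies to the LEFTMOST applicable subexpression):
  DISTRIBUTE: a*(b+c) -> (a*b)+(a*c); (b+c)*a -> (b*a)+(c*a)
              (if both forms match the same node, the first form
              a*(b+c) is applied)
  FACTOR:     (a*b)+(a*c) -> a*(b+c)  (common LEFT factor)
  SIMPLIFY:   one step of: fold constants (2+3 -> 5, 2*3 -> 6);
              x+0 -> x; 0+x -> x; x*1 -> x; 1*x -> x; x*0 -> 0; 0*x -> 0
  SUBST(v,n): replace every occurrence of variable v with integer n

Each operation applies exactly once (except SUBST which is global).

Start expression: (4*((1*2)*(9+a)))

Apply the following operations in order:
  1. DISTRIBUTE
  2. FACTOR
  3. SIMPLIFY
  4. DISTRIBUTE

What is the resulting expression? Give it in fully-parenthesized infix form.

Answer: (4*((2*9)+(2*a)))

Derivation:
Start: (4*((1*2)*(9+a)))
Apply DISTRIBUTE at R (target: ((1*2)*(9+a))): (4*((1*2)*(9+a))) -> (4*(((1*2)*9)+((1*2)*a)))
Apply FACTOR at R (target: (((1*2)*9)+((1*2)*a))): (4*(((1*2)*9)+((1*2)*a))) -> (4*((1*2)*(9+a)))
Apply SIMPLIFY at RL (target: (1*2)): (4*((1*2)*(9+a))) -> (4*(2*(9+a)))
Apply DISTRIBUTE at R (target: (2*(9+a))): (4*(2*(9+a))) -> (4*((2*9)+(2*a)))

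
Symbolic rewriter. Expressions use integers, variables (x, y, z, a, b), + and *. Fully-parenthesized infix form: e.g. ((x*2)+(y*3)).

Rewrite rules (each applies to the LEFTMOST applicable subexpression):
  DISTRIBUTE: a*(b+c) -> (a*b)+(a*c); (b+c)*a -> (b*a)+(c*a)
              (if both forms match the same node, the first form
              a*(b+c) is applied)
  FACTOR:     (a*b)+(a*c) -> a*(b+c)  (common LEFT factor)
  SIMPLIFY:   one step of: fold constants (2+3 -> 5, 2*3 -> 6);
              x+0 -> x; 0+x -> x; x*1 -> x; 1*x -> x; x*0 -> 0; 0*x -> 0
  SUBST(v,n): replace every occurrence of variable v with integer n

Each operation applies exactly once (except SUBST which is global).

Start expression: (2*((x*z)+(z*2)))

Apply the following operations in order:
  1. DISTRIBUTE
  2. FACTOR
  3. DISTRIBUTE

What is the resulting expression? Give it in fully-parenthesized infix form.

Start: (2*((x*z)+(z*2)))
Apply DISTRIBUTE at root (target: (2*((x*z)+(z*2)))): (2*((x*z)+(z*2))) -> ((2*(x*z))+(2*(z*2)))
Apply FACTOR at root (target: ((2*(x*z))+(2*(z*2)))): ((2*(x*z))+(2*(z*2))) -> (2*((x*z)+(z*2)))
Apply DISTRIBUTE at root (target: (2*((x*z)+(z*2)))): (2*((x*z)+(z*2))) -> ((2*(x*z))+(2*(z*2)))

Answer: ((2*(x*z))+(2*(z*2)))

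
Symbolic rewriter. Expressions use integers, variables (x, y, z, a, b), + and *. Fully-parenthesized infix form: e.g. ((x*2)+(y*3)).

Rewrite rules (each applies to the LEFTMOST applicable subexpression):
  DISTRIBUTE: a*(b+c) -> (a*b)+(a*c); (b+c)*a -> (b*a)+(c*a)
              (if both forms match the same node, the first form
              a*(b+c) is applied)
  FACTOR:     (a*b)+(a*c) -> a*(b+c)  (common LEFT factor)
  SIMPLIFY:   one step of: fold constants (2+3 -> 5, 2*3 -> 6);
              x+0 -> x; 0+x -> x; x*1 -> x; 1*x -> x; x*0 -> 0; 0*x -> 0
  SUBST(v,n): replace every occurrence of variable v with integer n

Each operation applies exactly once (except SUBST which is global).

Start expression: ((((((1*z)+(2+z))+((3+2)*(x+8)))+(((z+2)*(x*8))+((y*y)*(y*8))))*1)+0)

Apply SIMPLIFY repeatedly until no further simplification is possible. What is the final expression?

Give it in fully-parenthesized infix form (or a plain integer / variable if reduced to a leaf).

Start: ((((((1*z)+(2+z))+((3+2)*(x+8)))+(((z+2)*(x*8))+((y*y)*(y*8))))*1)+0)
Step 1: at root: ((((((1*z)+(2+z))+((3+2)*(x+8)))+(((z+2)*(x*8))+((y*y)*(y*8))))*1)+0) -> (((((1*z)+(2+z))+((3+2)*(x+8)))+(((z+2)*(x*8))+((y*y)*(y*8))))*1); overall: ((((((1*z)+(2+z))+((3+2)*(x+8)))+(((z+2)*(x*8))+((y*y)*(y*8))))*1)+0) -> (((((1*z)+(2+z))+((3+2)*(x+8)))+(((z+2)*(x*8))+((y*y)*(y*8))))*1)
Step 2: at root: (((((1*z)+(2+z))+((3+2)*(x+8)))+(((z+2)*(x*8))+((y*y)*(y*8))))*1) -> ((((1*z)+(2+z))+((3+2)*(x+8)))+(((z+2)*(x*8))+((y*y)*(y*8)))); overall: (((((1*z)+(2+z))+((3+2)*(x+8)))+(((z+2)*(x*8))+((y*y)*(y*8))))*1) -> ((((1*z)+(2+z))+((3+2)*(x+8)))+(((z+2)*(x*8))+((y*y)*(y*8))))
Step 3: at LLL: (1*z) -> z; overall: ((((1*z)+(2+z))+((3+2)*(x+8)))+(((z+2)*(x*8))+((y*y)*(y*8)))) -> (((z+(2+z))+((3+2)*(x+8)))+(((z+2)*(x*8))+((y*y)*(y*8))))
Step 4: at LRL: (3+2) -> 5; overall: (((z+(2+z))+((3+2)*(x+8)))+(((z+2)*(x*8))+((y*y)*(y*8)))) -> (((z+(2+z))+(5*(x+8)))+(((z+2)*(x*8))+((y*y)*(y*8))))
Fixed point: (((z+(2+z))+(5*(x+8)))+(((z+2)*(x*8))+((y*y)*(y*8))))

Answer: (((z+(2+z))+(5*(x+8)))+(((z+2)*(x*8))+((y*y)*(y*8))))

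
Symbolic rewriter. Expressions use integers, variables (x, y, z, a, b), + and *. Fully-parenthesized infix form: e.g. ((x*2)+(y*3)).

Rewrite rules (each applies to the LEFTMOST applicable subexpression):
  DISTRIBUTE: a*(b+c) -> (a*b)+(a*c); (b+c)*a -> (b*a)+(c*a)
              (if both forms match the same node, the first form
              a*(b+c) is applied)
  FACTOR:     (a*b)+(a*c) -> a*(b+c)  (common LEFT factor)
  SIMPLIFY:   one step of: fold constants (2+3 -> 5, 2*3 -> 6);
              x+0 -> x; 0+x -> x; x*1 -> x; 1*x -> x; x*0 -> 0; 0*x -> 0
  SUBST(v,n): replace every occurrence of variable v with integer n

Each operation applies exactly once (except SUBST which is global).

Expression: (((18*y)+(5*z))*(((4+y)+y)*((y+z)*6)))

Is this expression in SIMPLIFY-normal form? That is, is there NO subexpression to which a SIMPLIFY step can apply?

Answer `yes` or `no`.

Expression: (((18*y)+(5*z))*(((4+y)+y)*((y+z)*6)))
Scanning for simplifiable subexpressions (pre-order)...
  at root: (((18*y)+(5*z))*(((4+y)+y)*((y+z)*6))) (not simplifiable)
  at L: ((18*y)+(5*z)) (not simplifiable)
  at LL: (18*y) (not simplifiable)
  at LR: (5*z) (not simplifiable)
  at R: (((4+y)+y)*((y+z)*6)) (not simplifiable)
  at RL: ((4+y)+y) (not simplifiable)
  at RLL: (4+y) (not simplifiable)
  at RR: ((y+z)*6) (not simplifiable)
  at RRL: (y+z) (not simplifiable)
Result: no simplifiable subexpression found -> normal form.

Answer: yes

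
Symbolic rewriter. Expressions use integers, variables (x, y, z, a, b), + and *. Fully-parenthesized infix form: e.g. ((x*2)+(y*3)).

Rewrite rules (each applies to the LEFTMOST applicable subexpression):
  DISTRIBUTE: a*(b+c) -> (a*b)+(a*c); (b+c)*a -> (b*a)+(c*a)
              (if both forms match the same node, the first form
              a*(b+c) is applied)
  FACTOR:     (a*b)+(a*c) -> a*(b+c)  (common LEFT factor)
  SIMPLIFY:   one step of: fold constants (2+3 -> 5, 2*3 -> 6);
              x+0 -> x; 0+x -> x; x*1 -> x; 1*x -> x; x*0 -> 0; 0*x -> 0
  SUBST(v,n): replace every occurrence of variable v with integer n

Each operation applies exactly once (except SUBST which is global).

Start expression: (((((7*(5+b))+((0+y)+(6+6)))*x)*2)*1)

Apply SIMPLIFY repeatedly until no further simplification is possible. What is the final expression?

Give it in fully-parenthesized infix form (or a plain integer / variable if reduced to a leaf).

Answer: ((((7*(5+b))+(y+12))*x)*2)

Derivation:
Start: (((((7*(5+b))+((0+y)+(6+6)))*x)*2)*1)
Step 1: at root: (((((7*(5+b))+((0+y)+(6+6)))*x)*2)*1) -> ((((7*(5+b))+((0+y)+(6+6)))*x)*2); overall: (((((7*(5+b))+((0+y)+(6+6)))*x)*2)*1) -> ((((7*(5+b))+((0+y)+(6+6)))*x)*2)
Step 2: at LLRL: (0+y) -> y; overall: ((((7*(5+b))+((0+y)+(6+6)))*x)*2) -> ((((7*(5+b))+(y+(6+6)))*x)*2)
Step 3: at LLRR: (6+6) -> 12; overall: ((((7*(5+b))+(y+(6+6)))*x)*2) -> ((((7*(5+b))+(y+12))*x)*2)
Fixed point: ((((7*(5+b))+(y+12))*x)*2)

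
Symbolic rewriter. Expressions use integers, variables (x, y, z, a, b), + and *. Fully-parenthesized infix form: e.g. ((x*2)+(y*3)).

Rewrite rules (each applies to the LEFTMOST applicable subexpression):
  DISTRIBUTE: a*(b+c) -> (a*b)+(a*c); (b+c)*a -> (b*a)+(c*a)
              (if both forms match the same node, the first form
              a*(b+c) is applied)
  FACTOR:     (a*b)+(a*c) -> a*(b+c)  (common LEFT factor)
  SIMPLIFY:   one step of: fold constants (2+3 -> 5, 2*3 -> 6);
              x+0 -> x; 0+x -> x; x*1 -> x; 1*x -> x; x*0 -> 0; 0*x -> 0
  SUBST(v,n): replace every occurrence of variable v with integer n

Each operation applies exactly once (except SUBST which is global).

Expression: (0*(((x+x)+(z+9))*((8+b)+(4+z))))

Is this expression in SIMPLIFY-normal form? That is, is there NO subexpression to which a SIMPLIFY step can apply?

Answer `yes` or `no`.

Expression: (0*(((x+x)+(z+9))*((8+b)+(4+z))))
Scanning for simplifiable subexpressions (pre-order)...
  at root: (0*(((x+x)+(z+9))*((8+b)+(4+z)))) (SIMPLIFIABLE)
  at R: (((x+x)+(z+9))*((8+b)+(4+z))) (not simplifiable)
  at RL: ((x+x)+(z+9)) (not simplifiable)
  at RLL: (x+x) (not simplifiable)
  at RLR: (z+9) (not simplifiable)
  at RR: ((8+b)+(4+z)) (not simplifiable)
  at RRL: (8+b) (not simplifiable)
  at RRR: (4+z) (not simplifiable)
Found simplifiable subexpr at path root: (0*(((x+x)+(z+9))*((8+b)+(4+z))))
One SIMPLIFY step would give: 0
-> NOT in normal form.

Answer: no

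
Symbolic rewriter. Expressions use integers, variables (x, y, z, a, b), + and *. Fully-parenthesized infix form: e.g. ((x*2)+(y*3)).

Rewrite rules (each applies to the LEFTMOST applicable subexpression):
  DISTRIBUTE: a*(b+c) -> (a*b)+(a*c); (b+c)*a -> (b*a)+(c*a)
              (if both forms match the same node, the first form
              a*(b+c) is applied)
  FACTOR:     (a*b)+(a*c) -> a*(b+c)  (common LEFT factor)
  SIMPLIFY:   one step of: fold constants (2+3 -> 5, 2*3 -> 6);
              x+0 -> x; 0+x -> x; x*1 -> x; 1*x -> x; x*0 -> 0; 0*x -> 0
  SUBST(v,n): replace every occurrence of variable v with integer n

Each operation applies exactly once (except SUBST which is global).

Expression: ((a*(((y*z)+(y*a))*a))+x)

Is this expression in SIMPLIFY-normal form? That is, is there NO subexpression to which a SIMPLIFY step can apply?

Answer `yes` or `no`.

Expression: ((a*(((y*z)+(y*a))*a))+x)
Scanning for simplifiable subexpressions (pre-order)...
  at root: ((a*(((y*z)+(y*a))*a))+x) (not simplifiable)
  at L: (a*(((y*z)+(y*a))*a)) (not simplifiable)
  at LR: (((y*z)+(y*a))*a) (not simplifiable)
  at LRL: ((y*z)+(y*a)) (not simplifiable)
  at LRLL: (y*z) (not simplifiable)
  at LRLR: (y*a) (not simplifiable)
Result: no simplifiable subexpression found -> normal form.

Answer: yes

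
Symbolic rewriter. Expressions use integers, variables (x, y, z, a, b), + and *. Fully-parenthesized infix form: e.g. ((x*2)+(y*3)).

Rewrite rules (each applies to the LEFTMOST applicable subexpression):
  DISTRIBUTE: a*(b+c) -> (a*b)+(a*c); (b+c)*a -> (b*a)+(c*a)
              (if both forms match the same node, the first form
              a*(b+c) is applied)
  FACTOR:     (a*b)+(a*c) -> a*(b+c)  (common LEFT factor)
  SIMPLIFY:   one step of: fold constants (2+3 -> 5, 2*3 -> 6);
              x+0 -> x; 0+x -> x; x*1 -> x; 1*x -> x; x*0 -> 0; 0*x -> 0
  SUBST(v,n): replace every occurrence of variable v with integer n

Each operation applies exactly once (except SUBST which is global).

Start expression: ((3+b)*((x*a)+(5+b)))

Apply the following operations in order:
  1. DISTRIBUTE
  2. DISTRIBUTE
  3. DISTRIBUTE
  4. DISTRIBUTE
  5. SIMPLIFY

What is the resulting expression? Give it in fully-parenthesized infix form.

Answer: (((3*(x*a))+(b*(x*a)))+((15+(b*5))+((3+b)*b)))

Derivation:
Start: ((3+b)*((x*a)+(5+b)))
Apply DISTRIBUTE at root (target: ((3+b)*((x*a)+(5+b)))): ((3+b)*((x*a)+(5+b))) -> (((3+b)*(x*a))+((3+b)*(5+b)))
Apply DISTRIBUTE at L (target: ((3+b)*(x*a))): (((3+b)*(x*a))+((3+b)*(5+b))) -> (((3*(x*a))+(b*(x*a)))+((3+b)*(5+b)))
Apply DISTRIBUTE at R (target: ((3+b)*(5+b))): (((3*(x*a))+(b*(x*a)))+((3+b)*(5+b))) -> (((3*(x*a))+(b*(x*a)))+(((3+b)*5)+((3+b)*b)))
Apply DISTRIBUTE at RL (target: ((3+b)*5)): (((3*(x*a))+(b*(x*a)))+(((3+b)*5)+((3+b)*b))) -> (((3*(x*a))+(b*(x*a)))+(((3*5)+(b*5))+((3+b)*b)))
Apply SIMPLIFY at RLL (target: (3*5)): (((3*(x*a))+(b*(x*a)))+(((3*5)+(b*5))+((3+b)*b))) -> (((3*(x*a))+(b*(x*a)))+((15+(b*5))+((3+b)*b)))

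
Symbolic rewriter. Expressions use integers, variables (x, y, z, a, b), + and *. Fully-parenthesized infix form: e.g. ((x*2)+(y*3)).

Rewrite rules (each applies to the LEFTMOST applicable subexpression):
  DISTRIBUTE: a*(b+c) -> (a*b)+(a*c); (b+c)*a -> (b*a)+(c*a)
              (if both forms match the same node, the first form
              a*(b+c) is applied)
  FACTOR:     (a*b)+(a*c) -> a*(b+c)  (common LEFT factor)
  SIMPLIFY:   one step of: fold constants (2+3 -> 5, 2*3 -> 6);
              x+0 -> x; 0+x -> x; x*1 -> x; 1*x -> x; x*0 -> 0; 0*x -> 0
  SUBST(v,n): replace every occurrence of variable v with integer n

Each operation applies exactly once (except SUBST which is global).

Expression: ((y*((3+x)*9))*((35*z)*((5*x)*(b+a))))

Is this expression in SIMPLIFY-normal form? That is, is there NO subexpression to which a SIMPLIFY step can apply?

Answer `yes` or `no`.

Expression: ((y*((3+x)*9))*((35*z)*((5*x)*(b+a))))
Scanning for simplifiable subexpressions (pre-order)...
  at root: ((y*((3+x)*9))*((35*z)*((5*x)*(b+a)))) (not simplifiable)
  at L: (y*((3+x)*9)) (not simplifiable)
  at LR: ((3+x)*9) (not simplifiable)
  at LRL: (3+x) (not simplifiable)
  at R: ((35*z)*((5*x)*(b+a))) (not simplifiable)
  at RL: (35*z) (not simplifiable)
  at RR: ((5*x)*(b+a)) (not simplifiable)
  at RRL: (5*x) (not simplifiable)
  at RRR: (b+a) (not simplifiable)
Result: no simplifiable subexpression found -> normal form.

Answer: yes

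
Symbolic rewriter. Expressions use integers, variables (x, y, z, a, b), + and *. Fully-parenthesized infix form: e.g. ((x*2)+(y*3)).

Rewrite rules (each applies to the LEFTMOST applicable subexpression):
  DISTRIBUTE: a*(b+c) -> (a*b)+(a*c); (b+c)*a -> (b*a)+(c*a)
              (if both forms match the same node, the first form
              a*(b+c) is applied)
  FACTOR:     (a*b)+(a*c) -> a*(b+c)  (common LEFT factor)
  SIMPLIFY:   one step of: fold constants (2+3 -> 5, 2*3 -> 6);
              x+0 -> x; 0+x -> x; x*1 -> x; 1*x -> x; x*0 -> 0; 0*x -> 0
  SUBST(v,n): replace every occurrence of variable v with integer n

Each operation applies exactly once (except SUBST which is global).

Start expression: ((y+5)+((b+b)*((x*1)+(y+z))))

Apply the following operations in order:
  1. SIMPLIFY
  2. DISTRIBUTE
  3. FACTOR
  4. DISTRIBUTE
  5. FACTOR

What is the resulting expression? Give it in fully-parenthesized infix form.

Start: ((y+5)+((b+b)*((x*1)+(y+z))))
Apply SIMPLIFY at RRL (target: (x*1)): ((y+5)+((b+b)*((x*1)+(y+z)))) -> ((y+5)+((b+b)*(x+(y+z))))
Apply DISTRIBUTE at R (target: ((b+b)*(x+(y+z)))): ((y+5)+((b+b)*(x+(y+z)))) -> ((y+5)+(((b+b)*x)+((b+b)*(y+z))))
Apply FACTOR at R (target: (((b+b)*x)+((b+b)*(y+z)))): ((y+5)+(((b+b)*x)+((b+b)*(y+z)))) -> ((y+5)+((b+b)*(x+(y+z))))
Apply DISTRIBUTE at R (target: ((b+b)*(x+(y+z)))): ((y+5)+((b+b)*(x+(y+z)))) -> ((y+5)+(((b+b)*x)+((b+b)*(y+z))))
Apply FACTOR at R (target: (((b+b)*x)+((b+b)*(y+z)))): ((y+5)+(((b+b)*x)+((b+b)*(y+z)))) -> ((y+5)+((b+b)*(x+(y+z))))

Answer: ((y+5)+((b+b)*(x+(y+z))))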